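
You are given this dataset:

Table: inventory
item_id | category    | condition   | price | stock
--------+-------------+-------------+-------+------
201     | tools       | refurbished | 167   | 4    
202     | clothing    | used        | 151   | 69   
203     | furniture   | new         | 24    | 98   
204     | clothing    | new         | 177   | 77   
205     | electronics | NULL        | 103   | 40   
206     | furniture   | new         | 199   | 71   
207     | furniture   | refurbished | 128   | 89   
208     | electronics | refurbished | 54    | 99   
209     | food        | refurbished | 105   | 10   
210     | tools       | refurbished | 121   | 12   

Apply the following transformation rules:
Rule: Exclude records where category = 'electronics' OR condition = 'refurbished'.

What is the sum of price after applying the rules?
551

Step 1: Find records where category = 'electronics' OR condition = 'refurbished'
Step 2: 6 records match, summing to 678
Step 3: Original sum: 1229
Step 4: Remaining sum = 1229 - 678 = 551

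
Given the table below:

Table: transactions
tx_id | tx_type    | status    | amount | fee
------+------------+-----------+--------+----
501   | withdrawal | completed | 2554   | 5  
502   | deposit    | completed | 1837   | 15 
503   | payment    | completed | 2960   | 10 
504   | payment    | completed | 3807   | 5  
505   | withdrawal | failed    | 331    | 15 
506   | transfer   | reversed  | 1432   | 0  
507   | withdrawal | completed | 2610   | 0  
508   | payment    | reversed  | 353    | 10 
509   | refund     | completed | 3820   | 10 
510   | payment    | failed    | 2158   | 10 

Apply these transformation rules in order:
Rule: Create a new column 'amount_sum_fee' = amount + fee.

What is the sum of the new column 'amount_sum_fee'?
21942

Step 1: For each record, compute amount + fee
Example calculations:
  2554 + 5 = 2559
  1837 + 15 = 1852
  2960 + 10 = 2970
  ...
Step 2: Sum all derived values
Step 3: Total = 21942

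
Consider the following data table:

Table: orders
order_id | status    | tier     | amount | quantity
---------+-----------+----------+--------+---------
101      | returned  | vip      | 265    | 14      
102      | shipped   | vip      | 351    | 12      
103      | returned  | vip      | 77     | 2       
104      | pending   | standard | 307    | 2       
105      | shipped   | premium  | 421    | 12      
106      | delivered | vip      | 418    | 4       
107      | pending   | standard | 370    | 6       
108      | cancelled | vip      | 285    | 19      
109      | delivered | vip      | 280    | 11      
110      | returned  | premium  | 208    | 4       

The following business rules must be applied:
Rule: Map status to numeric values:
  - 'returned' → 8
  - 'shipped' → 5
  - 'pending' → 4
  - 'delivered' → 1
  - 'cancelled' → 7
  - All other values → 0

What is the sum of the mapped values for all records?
51

Step 1: Apply mapping to each record
Step 2: Count by status:
  'returned': 3 records × 8 = 24
  'shipped': 2 records × 5 = 10
  'pending': 2 records × 4 = 8
  'delivered': 2 records × 1 = 2
  'cancelled': 1 records × 7 = 7
Step 3: Sum all mapped values = 51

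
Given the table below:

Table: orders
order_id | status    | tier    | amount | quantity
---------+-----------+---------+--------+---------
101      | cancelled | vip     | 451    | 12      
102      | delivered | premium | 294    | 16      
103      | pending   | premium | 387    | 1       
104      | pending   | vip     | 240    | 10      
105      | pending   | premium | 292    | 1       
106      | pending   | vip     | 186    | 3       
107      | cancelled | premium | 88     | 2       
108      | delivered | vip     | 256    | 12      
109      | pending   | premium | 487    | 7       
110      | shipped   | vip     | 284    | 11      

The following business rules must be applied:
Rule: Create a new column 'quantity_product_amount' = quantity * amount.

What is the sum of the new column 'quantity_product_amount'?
23534

Step 1: For each record, compute quantity * amount
Example calculations:
  12 * 451 = 5412
  16 * 294 = 4704
  1 * 387 = 387
  ...
Step 2: Sum all derived values
Step 3: Total = 23534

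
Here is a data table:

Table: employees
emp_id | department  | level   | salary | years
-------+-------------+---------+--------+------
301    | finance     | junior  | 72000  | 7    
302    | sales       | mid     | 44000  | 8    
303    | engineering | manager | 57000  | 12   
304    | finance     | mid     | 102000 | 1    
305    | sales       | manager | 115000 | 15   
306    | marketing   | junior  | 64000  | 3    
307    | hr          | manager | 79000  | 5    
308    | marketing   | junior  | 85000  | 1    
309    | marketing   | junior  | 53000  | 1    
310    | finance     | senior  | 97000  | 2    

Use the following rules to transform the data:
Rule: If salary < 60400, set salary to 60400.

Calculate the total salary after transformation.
795200

Step 1: 3 records have salary < 60400
Step 2: These records originally summed to 154000
Step 3: After setting to minimum: 3 × 60400 = 181200
Step 4: Unaffected records sum: 614000
Step 5: Final sum = 181200 + 614000 = 795200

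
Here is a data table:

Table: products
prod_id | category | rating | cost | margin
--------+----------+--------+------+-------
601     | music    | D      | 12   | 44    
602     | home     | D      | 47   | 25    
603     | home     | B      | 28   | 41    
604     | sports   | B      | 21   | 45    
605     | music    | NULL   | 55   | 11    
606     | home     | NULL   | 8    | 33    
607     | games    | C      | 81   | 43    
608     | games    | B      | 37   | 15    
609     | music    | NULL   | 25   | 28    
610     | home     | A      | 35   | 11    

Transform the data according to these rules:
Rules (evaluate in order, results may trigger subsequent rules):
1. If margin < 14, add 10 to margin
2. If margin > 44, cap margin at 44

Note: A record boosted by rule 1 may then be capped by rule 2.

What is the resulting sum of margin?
315

Step 1: Apply rule 1 to records with margin < 14
  - 2 records get bonus of 10
  - Of these, 0 records then exceed 44 and get capped
Step 2: Apply rule 2 to records with margin > 44
  - 1 records (original) are capped
Step 3: Calculate final sum = 315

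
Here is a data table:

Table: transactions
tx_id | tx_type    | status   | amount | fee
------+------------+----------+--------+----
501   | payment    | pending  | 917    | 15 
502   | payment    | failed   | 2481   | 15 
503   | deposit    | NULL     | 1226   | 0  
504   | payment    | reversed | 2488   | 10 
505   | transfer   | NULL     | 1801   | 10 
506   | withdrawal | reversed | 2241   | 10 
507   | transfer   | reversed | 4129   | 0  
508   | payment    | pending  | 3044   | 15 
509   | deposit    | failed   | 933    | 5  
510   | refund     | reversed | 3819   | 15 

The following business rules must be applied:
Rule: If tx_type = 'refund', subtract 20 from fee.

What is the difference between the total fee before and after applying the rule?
20

Step 1: Original sum of fee = 95
Step 2: 1 records have tx_type = 'refund'
Step 3: Each affected record changes by -20
Step 4: Total change = 1 × -20 = -20
Step 5: New sum = 95 + -20 = 75
Step 6: Difference = |75 - 95| = 20
        (Sum decreased by 20)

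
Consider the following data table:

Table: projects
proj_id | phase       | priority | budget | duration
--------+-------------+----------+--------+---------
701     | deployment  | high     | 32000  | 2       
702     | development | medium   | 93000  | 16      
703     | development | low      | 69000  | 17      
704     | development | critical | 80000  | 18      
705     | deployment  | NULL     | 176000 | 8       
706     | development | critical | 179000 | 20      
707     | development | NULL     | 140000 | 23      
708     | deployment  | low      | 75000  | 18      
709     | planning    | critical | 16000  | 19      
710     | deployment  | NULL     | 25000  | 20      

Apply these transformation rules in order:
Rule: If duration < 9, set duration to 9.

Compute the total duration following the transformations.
169

Step 1: 2 records have duration < 9
Step 2: These records originally summed to 10
Step 3: After setting to minimum: 2 × 9 = 18
Step 4: Unaffected records sum: 151
Step 5: Final sum = 18 + 151 = 169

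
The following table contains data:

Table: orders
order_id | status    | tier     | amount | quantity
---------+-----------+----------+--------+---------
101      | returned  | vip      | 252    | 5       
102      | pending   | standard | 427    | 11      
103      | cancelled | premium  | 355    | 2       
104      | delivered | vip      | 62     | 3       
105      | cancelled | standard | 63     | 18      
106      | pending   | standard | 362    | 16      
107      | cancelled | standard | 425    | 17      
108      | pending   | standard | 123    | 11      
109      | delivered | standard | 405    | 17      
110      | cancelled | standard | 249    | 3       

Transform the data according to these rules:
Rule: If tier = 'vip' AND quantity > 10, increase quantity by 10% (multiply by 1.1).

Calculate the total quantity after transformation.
103

Step 1: Find records where tier = 'vip' AND quantity > 10
Step 2: 0 records match, summing to 0
Step 3: After multiplier: 0 × 1.1 = 0.0
Step 4: Unaffected records sum: 103
Step 5: Final sum = 0.0 + 103 = 103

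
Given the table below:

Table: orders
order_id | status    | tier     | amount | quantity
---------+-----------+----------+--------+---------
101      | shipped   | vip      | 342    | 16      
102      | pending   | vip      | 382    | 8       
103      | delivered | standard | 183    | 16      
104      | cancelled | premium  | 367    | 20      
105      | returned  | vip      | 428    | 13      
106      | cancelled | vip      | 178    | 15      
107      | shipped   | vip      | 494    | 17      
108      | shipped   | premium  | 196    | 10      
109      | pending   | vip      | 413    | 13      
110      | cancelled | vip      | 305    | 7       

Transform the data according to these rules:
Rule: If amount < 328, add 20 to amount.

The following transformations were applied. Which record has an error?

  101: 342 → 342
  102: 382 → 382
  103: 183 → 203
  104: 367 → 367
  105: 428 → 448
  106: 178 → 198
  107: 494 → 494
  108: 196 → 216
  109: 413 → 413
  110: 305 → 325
Record 105 has an error. The correct transformed value should be 428, not 448.

Step 1: Check each record against the rule
Step 2: Record 105 has amount = 428
Step 3: Since 428 >= 328, the bonus should not have been applied
Step 4: Correct value = 428, but claimed value = 448
Conclusion: Record 105 has the error.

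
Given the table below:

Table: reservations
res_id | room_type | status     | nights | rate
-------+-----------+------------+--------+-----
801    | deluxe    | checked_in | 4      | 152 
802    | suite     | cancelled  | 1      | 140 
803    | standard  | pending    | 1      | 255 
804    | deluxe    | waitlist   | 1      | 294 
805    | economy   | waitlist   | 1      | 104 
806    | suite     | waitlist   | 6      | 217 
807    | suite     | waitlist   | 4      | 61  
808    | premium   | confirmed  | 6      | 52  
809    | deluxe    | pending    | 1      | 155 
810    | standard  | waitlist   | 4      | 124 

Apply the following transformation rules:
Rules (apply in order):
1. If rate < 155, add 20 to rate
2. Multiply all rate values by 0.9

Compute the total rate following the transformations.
1506.6

Step 1: Apply Rule 1 - Add 20 to records with rate < 155
  - 6 records affected: 633 + (6 × 20) = 753
  - Unaffected records: 921
  - Sum after Rule 1: 1674
Step 2: Apply Rule 2 - Multiply all by 0.9
  - 1674 × 0.9 = 1506.6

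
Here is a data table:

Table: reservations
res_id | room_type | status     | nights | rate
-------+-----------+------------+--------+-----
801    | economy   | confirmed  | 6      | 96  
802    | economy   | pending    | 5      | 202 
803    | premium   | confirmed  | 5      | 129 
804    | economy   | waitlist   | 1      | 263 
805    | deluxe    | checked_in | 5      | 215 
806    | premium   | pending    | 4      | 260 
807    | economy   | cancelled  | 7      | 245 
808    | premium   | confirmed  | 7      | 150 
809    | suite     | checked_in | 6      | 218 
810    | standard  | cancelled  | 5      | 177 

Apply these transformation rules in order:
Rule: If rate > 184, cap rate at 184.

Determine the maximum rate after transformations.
184

Step 1: Original maximum rate = 263
Step 2: Apply cap at 184
Step 3: 6 records had rate > 184 and were capped
Step 4: Maximum after transformation = 184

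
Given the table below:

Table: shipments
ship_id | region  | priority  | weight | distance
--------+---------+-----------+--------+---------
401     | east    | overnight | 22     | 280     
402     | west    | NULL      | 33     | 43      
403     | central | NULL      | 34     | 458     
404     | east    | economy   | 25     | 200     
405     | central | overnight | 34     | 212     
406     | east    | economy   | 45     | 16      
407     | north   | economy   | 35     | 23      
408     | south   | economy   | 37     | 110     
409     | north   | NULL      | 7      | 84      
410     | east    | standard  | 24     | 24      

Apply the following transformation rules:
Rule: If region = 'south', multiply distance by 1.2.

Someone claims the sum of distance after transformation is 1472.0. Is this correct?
Yes, the result is correct.

Step 1: Calculate the correct sum after transformation
Step 2: Apply multiplier 1.2 to records where region = 'south'
Step 3: Correct result = 1472.0
Step 4: Claimed result = 1472.0
Step 5: 1472.0 = 1472.0 ✓
Conclusion: The claimed result is correct.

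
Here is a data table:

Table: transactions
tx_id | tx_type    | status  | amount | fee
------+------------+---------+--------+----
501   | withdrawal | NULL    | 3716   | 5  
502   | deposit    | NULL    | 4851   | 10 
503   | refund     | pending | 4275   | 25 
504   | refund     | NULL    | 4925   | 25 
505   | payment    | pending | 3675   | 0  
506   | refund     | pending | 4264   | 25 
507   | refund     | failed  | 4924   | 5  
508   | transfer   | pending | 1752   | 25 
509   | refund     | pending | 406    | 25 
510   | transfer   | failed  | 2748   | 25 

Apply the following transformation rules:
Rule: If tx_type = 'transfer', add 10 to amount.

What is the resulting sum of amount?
35556

Step 1: Count records where tx_type = 'transfer': 2
Step 2: Total bonus added: 2 × 10 = 20
Step 3: Original sum of amount: 35536
Step 4: Final sum = 35536 + 20 = 35556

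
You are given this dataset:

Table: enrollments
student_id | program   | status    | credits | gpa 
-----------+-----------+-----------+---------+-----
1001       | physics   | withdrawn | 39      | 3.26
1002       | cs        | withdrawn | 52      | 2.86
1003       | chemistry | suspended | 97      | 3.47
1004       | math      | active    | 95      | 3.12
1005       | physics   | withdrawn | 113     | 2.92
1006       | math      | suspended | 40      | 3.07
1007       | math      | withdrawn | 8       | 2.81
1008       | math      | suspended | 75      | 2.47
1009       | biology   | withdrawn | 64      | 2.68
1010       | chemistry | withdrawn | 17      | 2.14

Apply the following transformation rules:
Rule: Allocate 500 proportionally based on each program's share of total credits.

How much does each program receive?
biology: 53.33, chemistry: 95.0, cs: 43.33, math: 181.67, physics: 126.67

Step 1: Calculate total credits = 600
Step 2: Calculate each program's proportion:
  biology: 64/600 = 10.67% → 53.33
  chemistry: 114/600 = 19.00% → 95.0
  cs: 52/600 = 8.67% → 43.33
  math: 218/600 = 36.33% → 181.67
  physics: 152/600 = 25.33% → 126.67
Step 3: Verify: sum of allocations ≈ 500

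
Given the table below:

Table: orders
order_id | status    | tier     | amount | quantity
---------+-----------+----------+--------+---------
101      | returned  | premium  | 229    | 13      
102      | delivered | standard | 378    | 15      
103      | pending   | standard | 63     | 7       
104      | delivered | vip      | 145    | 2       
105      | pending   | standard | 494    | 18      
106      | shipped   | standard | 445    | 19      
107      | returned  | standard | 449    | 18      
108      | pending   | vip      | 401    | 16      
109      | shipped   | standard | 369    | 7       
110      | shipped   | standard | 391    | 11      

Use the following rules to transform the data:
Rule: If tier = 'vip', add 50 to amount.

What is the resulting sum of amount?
3464

Step 1: Count records where tier = 'vip': 2
Step 2: Total bonus added: 2 × 50 = 100
Step 3: Original sum of amount: 3364
Step 4: Final sum = 3364 + 100 = 3464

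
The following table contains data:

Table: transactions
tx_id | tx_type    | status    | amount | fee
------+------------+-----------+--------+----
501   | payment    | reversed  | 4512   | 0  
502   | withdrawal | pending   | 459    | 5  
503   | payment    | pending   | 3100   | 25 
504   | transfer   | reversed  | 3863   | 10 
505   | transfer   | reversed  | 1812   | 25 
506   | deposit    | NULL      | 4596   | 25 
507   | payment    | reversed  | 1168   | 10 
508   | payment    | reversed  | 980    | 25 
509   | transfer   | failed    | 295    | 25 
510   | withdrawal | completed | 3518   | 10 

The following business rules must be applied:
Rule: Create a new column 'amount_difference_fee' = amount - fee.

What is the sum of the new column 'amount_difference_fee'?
24143

Step 1: For each record, compute amount - fee
Example calculations:
  4512 - 0 = 4512
  459 - 5 = 454
  3100 - 25 = 3075
  ...
Step 2: Sum all derived values
Step 3: Total = 24143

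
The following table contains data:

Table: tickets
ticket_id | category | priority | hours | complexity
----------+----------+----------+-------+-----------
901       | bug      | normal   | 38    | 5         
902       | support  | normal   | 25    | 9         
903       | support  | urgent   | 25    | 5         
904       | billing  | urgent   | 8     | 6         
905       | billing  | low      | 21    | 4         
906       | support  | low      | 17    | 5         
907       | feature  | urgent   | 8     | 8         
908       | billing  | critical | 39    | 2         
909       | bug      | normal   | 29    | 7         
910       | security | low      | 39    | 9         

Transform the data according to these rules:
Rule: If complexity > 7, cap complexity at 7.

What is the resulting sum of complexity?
55

Step 1: 3 records have complexity > 7
Step 2: These records originally summed to 26
Step 3: After capping: 3 × 7 = 21
Step 4: Unaffected records sum: 34
Step 5: Final sum = 21 + 34 = 55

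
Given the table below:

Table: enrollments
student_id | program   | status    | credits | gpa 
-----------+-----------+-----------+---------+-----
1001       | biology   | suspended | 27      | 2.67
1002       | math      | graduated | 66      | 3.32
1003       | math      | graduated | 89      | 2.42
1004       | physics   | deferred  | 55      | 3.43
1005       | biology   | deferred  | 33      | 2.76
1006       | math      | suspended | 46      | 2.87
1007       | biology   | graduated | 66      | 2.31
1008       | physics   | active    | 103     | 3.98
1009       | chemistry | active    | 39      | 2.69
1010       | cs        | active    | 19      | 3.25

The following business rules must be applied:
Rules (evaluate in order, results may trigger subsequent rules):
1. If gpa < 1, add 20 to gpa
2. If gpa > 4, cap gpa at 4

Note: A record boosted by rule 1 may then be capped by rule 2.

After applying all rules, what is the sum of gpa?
29.7

Step 1: Apply rule 1 to records with gpa < 1
  - 0 records get bonus of 20
  - Of these, 0 records then exceed 4 and get capped
Step 2: Apply rule 2 to records with gpa > 4
  - 0 records (original) are capped
Step 3: Calculate final sum = 29.7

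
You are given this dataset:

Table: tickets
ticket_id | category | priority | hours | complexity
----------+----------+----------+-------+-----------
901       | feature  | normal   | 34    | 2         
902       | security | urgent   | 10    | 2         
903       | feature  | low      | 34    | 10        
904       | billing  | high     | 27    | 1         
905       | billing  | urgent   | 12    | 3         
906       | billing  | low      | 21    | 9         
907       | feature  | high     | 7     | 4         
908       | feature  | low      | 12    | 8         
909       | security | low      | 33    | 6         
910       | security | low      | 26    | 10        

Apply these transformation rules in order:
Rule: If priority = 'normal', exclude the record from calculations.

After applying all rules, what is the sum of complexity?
53

Step 1: Identify records where priority = 'normal'
Step 2: The excluded records sum to 2
Step 3: Original total complexity = 55
Step 4: Remaining total = 55 - 2 = 53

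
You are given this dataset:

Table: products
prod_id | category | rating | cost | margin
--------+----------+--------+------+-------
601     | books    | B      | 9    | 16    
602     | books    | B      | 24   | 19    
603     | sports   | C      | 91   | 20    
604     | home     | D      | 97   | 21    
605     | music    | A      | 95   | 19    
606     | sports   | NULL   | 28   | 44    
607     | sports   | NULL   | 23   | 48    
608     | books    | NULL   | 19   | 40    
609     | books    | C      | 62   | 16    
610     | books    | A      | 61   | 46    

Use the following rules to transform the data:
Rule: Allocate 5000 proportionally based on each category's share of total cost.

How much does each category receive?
books: 1719.06, home: 952.85, music: 933.2, sports: 1394.89

Step 1: Calculate total cost = 509
Step 2: Calculate each category's proportion:
  books: 175/509 = 34.38% → 1719.06
  home: 97/509 = 19.06% → 952.85
  music: 95/509 = 18.66% → 933.2
  sports: 142/509 = 27.90% → 1394.89
Step 3: Verify: sum of allocations ≈ 5000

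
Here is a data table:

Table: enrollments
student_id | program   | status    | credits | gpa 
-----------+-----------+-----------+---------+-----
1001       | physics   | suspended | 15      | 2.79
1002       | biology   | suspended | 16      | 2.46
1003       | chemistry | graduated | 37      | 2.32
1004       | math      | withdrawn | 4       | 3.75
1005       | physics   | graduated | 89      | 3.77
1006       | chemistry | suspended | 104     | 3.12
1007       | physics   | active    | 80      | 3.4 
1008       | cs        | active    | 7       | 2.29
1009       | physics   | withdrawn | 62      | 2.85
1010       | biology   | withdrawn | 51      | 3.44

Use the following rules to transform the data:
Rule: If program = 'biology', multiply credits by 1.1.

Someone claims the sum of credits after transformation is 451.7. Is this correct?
No, the correct result is 471.7.

Step 1: Calculate the correct sum after transformation
Step 2: Apply multiplier 1.1 to records where program = 'biology'
Step 3: Correct result = 471.7
Step 4: Claimed result = 451.7
Step 5: 471.7 ≠ 451.7
Conclusion: The claimed result is incorrect. The correct answer is 471.7.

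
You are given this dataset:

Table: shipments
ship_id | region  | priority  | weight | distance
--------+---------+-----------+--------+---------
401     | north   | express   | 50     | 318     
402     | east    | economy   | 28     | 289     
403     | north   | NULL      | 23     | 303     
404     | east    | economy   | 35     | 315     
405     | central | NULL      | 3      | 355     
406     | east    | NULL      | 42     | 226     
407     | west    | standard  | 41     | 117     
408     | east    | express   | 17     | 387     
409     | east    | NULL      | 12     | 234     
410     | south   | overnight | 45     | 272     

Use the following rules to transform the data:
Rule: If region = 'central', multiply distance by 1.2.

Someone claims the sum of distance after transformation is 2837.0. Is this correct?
No, the correct result is 2887.0.

Step 1: Calculate the correct sum after transformation
Step 2: Apply multiplier 1.2 to records where region = 'central'
Step 3: Correct result = 2887.0
Step 4: Claimed result = 2837.0
Step 5: 2887.0 ≠ 2837.0
Conclusion: The claimed result is incorrect. The correct answer is 2887.0.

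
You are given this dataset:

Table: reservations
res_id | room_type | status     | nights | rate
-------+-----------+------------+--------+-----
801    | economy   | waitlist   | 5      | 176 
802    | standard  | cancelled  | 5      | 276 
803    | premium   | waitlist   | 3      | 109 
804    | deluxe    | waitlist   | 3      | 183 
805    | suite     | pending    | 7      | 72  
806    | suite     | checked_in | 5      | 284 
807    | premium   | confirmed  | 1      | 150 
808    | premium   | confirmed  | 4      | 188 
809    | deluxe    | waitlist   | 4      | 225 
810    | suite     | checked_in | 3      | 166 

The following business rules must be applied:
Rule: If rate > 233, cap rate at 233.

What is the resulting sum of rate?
1735

Step 1: 2 records have rate > 233
Step 2: These records originally summed to 560
Step 3: After capping: 2 × 233 = 466
Step 4: Unaffected records sum: 1269
Step 5: Final sum = 466 + 1269 = 1735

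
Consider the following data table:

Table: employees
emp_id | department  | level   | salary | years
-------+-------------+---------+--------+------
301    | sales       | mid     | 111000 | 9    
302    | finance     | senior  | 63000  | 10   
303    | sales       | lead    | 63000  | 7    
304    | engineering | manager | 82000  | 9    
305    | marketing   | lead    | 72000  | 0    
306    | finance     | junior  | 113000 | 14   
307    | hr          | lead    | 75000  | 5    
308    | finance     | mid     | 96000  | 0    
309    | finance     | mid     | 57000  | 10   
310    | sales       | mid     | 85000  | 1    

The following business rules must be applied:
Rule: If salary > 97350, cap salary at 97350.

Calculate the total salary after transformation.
787700

Step 1: 2 records have salary > 97350
Step 2: These records originally summed to 224000
Step 3: After capping: 2 × 97350 = 194700
Step 4: Unaffected records sum: 593000
Step 5: Final sum = 194700 + 593000 = 787700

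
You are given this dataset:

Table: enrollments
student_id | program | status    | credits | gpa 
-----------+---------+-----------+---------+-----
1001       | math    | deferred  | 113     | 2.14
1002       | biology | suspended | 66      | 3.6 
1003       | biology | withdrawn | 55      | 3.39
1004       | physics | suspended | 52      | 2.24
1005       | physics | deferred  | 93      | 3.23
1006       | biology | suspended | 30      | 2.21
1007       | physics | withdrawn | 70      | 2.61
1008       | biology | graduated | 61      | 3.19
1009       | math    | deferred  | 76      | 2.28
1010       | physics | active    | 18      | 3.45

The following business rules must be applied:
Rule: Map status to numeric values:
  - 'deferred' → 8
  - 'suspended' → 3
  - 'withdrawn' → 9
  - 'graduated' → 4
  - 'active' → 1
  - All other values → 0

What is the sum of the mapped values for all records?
56

Step 1: Apply mapping to each record
Step 2: Count by status:
  'deferred': 3 records × 8 = 24
  'suspended': 3 records × 3 = 9
  'withdrawn': 2 records × 9 = 18
  'graduated': 1 records × 4 = 4
  'active': 1 records × 1 = 1
Step 3: Sum all mapped values = 56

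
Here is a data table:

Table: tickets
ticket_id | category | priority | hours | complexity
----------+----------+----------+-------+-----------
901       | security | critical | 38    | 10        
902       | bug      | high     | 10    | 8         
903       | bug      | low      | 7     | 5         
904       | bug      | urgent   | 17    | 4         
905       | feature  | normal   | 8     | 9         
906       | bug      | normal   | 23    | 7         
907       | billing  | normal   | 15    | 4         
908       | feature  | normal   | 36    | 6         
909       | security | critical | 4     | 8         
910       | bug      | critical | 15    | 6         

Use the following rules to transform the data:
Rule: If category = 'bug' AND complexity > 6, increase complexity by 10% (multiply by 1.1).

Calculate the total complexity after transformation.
68.5

Step 1: Find records where category = 'bug' AND complexity > 6
Step 2: 2 records match, summing to 15
Step 3: After multiplier: 15 × 1.1 = 16.5
Step 4: Unaffected records sum: 52
Step 5: Final sum = 16.5 + 52 = 68.5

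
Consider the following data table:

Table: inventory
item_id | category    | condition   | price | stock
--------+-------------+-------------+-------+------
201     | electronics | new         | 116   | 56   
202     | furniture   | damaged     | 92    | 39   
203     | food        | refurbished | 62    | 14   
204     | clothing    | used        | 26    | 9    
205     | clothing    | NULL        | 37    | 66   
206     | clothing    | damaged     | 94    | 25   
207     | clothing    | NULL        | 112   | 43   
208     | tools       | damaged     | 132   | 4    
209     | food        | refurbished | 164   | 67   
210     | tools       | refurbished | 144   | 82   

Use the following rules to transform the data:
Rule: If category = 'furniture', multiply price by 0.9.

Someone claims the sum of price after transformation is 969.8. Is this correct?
Yes, the result is correct.

Step 1: Calculate the correct sum after transformation
Step 2: Apply multiplier 0.9 to records where category = 'furniture'
Step 3: Correct result = 969.8
Step 4: Claimed result = 969.8
Step 5: 969.8 = 969.8 ✓
Conclusion: The claimed result is correct.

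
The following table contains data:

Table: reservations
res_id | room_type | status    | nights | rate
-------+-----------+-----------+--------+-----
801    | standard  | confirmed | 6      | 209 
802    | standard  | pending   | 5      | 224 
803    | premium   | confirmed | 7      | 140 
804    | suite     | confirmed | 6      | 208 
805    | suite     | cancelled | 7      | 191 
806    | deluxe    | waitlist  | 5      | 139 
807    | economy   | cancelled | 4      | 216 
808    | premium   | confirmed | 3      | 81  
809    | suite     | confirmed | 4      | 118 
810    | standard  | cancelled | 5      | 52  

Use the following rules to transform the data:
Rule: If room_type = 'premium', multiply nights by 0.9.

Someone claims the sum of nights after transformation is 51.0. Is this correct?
Yes, the result is correct.

Step 1: Calculate the correct sum after transformation
Step 2: Apply multiplier 0.9 to records where room_type = 'premium'
Step 3: Correct result = 51.0
Step 4: Claimed result = 51.0
Step 5: 51.0 = 51.0 ✓
Conclusion: The claimed result is correct.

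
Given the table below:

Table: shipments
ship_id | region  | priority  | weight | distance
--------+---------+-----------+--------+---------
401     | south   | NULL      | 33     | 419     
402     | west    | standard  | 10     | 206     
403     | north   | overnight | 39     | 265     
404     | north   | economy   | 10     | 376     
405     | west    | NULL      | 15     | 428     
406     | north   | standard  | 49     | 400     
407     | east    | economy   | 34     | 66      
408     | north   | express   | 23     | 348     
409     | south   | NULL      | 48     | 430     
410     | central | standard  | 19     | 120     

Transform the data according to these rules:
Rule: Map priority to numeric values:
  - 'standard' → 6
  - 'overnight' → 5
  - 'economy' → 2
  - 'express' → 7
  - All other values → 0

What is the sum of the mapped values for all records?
34

Step 1: Apply mapping to each record
Step 2: Count by status:
  'standard': 3 records × 6 = 18
  'overnight': 1 records × 5 = 5
  'economy': 2 records × 2 = 4
  'express': 1 records × 7 = 7
Step 3: Sum all mapped values = 34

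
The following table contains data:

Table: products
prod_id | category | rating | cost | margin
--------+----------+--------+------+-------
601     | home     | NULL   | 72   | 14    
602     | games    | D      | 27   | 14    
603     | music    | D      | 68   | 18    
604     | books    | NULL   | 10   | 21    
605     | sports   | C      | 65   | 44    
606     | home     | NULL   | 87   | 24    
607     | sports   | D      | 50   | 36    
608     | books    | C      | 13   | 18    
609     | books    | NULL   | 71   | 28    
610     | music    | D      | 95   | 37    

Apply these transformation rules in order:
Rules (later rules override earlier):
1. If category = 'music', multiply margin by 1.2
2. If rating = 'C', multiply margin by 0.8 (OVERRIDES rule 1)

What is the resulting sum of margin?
252.6

Step 1: Rule 2 takes priority for records with rating = 'C'
  - 2 records: 62 × 0.8 = 49.6
Step 2: Rule 1 applies to remaining records with category = 'music'
  - 2 records: 55 × 1.2 = 66.0
Step 3: Other records unchanged: 137
Step 4: Final sum = 49.6 + 66.0 + 137 = 252.6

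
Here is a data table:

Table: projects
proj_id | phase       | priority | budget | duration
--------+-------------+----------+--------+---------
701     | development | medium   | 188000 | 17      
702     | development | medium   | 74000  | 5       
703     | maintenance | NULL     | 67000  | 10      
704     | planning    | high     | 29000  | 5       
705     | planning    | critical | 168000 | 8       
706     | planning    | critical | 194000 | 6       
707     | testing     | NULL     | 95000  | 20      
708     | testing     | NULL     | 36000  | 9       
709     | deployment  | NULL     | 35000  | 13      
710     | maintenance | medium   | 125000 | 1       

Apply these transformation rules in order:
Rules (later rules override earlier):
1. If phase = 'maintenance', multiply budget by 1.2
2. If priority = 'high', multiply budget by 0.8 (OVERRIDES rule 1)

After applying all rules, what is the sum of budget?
1043600.0

Step 1: Rule 2 takes priority for records with priority = 'high'
  - 1 records: 29000 × 0.8 = 23200.0
Step 2: Rule 1 applies to remaining records with phase = 'maintenance'
  - 2 records: 192000 × 1.2 = 230400.0
Step 3: Other records unchanged: 790000
Step 4: Final sum = 23200.0 + 230400.0 + 790000 = 1043600.0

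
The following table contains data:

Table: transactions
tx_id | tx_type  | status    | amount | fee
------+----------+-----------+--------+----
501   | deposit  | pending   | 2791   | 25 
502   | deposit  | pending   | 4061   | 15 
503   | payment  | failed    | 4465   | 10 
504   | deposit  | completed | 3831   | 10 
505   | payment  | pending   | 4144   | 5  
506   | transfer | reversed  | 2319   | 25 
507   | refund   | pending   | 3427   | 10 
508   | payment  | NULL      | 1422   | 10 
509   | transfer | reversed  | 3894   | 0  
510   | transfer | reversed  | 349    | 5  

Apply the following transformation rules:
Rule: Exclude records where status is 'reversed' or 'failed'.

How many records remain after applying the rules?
6

Step 1: Count records to exclude
  - 3 (reversed) + 1 (failed) = 4 records
Step 2: Total records: 10
Step 3: Remaining = 10 - 4 = 6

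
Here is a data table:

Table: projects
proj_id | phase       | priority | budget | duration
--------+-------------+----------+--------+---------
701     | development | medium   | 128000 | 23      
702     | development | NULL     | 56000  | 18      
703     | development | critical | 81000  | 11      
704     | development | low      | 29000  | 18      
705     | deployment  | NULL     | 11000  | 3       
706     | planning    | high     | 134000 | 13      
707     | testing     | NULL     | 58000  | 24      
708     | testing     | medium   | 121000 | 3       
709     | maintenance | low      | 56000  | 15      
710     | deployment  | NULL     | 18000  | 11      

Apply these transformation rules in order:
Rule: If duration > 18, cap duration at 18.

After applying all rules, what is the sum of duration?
128

Step 1: 2 records have duration > 18
Step 2: These records originally summed to 47
Step 3: After capping: 2 × 18 = 36
Step 4: Unaffected records sum: 92
Step 5: Final sum = 36 + 92 = 128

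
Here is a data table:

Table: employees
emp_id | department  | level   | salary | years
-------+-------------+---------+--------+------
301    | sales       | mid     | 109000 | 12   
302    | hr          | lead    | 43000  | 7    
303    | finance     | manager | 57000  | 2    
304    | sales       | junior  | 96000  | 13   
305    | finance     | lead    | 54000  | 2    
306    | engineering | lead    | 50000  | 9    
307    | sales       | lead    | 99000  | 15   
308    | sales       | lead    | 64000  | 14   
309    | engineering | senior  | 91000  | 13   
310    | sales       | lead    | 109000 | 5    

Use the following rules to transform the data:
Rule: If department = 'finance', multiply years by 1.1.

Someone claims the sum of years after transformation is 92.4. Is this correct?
Yes, the result is correct.

Step 1: Calculate the correct sum after transformation
Step 2: Apply multiplier 1.1 to records where department = 'finance'
Step 3: Correct result = 92.4
Step 4: Claimed result = 92.4
Step 5: 92.4 = 92.4 ✓
Conclusion: The claimed result is correct.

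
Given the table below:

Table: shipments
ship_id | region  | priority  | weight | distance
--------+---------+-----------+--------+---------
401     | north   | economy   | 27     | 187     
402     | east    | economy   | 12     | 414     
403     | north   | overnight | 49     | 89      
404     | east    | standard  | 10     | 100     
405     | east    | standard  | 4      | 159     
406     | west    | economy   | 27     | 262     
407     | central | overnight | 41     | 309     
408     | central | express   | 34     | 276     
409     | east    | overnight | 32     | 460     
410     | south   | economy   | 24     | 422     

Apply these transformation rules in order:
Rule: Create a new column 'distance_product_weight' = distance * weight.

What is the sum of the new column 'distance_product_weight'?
69989

Step 1: For each record, compute distance * weight
Example calculations:
  187 * 27 = 5049
  414 * 12 = 4968
  89 * 49 = 4361
  ...
Step 2: Sum all derived values
Step 3: Total = 69989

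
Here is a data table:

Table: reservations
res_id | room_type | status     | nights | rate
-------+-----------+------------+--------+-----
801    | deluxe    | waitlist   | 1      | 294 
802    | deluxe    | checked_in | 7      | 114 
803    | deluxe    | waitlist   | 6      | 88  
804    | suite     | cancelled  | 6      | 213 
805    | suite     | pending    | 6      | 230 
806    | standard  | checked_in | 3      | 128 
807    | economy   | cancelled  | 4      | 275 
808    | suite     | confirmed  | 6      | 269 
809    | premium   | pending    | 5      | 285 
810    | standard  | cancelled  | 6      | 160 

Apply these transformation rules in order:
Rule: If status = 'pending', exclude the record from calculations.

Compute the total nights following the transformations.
39

Step 1: Identify records where status = 'pending'
Step 2: The excluded records sum to 11
Step 3: Original total nights = 50
Step 4: Remaining total = 50 - 11 = 39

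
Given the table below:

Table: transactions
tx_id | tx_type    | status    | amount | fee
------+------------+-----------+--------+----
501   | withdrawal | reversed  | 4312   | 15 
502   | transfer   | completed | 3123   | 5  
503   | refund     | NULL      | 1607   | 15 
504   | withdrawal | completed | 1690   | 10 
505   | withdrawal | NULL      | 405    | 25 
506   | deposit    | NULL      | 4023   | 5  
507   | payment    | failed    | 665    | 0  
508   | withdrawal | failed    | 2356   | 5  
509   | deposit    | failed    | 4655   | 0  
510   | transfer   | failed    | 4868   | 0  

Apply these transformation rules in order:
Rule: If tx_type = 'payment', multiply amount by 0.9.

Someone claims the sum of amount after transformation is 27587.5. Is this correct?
No, the correct result is 27637.5.

Step 1: Calculate the correct sum after transformation
Step 2: Apply multiplier 0.9 to records where tx_type = 'payment'
Step 3: Correct result = 27637.5
Step 4: Claimed result = 27587.5
Step 5: 27637.5 ≠ 27587.5
Conclusion: The claimed result is incorrect. The correct answer is 27637.5.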